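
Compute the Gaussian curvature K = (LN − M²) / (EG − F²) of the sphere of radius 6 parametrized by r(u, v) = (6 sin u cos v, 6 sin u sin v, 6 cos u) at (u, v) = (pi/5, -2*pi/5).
K = 1/36

Coefficients of the first fundamental form: E = 36, F = 0, G = 36*sin(u)^2.
Coefficients of the second fundamental form: L = -6*sin(u)/Abs(sin(u)), M = 0, N = -6*sin(u)^3/Abs(sin(u)).
Assemble K = (LN − M²)/(EG − F²) = 1/36. At (u, v) = (pi/5, -2*pi/5): K = 1/36.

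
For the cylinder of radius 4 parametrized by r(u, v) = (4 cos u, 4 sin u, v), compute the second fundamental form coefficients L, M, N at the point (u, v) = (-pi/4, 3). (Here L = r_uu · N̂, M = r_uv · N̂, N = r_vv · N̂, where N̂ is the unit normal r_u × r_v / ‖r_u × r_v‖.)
L = -4;  M = 0;  N = 0

Compute the unit normal N̂(u, v) = (cos(u), sin(u), 0), and the second partials r_uu, r_uv, r_vv. Take dot products:
  L(u, v) = r_uu · N̂ = -4,
  M(u, v) = r_uv · N̂ = 0,
  N(u, v) = r_vv · N̂ = 0.
Evaluating at (u, v) = (-pi/4, 3):
  L = -4, M = 0, N = 0.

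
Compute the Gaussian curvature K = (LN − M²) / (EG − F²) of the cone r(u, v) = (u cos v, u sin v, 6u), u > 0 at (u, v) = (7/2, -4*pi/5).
K = 0

Coefficients of the first fundamental form: E = 37, F = 0, G = u^2.
Coefficients of the second fundamental form: L = 0, M = 0, N = 6*sqrt(37)*u^2/(37*Abs(u)).
Assemble K = (LN − M²)/(EG − F²) = 0. At (u, v) = (7/2, -4*pi/5): K = 0.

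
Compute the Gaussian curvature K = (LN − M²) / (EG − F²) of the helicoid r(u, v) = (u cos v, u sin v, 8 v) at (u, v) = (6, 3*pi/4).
K = -4/625

Coefficients of the first fundamental form: E = 1, F = 0, G = u^2 + 64.
Coefficients of the second fundamental form: L = 0, M = -8/sqrt(u^2 + 64), N = 0.
Assemble K = (LN − M²)/(EG − F²) = -64/(u^2 + 64)^2. At (u, v) = (6, 3*pi/4): K = -4/625.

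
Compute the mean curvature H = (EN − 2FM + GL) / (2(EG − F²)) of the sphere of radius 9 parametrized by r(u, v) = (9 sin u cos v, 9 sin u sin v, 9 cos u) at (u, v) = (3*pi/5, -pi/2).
H = -1/9

With E = 81, F = 0, G = 81*sin(u)^2, L = -9*sin(u)/Abs(sin(u)), M = 0, N = -9*sin(u)^3/Abs(sin(u)), assemble
  H = (EN − 2FM + GL) / (2(EG − F²)) = -sin(u)/(9*Abs(sin(u))).
At (u, v) = (3*pi/5, -pi/2): H = -1/9.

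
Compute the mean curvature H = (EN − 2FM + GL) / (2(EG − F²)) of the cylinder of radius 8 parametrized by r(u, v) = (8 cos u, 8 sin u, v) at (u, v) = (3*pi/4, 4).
H = -1/16

With E = 64, F = 0, G = 1, L = -8, M = 0, N = 0, assemble
  H = (EN − 2FM + GL) / (2(EG − F²)) = -1/16.
At (u, v) = (3*pi/4, 4): H = -1/16.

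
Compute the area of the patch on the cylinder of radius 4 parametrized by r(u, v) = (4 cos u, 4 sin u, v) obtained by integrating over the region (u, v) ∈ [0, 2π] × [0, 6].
Area = 48*pi

Area = ∫∫ √(EG − F²) du dv with √(EG − F²) = 4. Integrating over [0, 2π] × [0, 6] gives 48*pi.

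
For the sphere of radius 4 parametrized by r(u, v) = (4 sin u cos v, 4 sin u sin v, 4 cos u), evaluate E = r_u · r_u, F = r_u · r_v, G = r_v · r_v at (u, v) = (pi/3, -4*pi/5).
E = 16;  F = 0;  G = 12

Partials: r_u = (4*cos(u)*cos(v), 4*sin(v)*cos(u), -4*sin(u)), r_v = (-4*sin(u)*sin(v), 4*sin(u)*cos(v), 0). As functions of (u, v):
  E = r_u · r_u = 16,
  F = r_u · r_v = 0,
  G = r_v · r_v = 16*sin(u)^2.
Evaluating at (u, v) = (pi/3, -4*pi/5): E = 16, F = 0, G = 12.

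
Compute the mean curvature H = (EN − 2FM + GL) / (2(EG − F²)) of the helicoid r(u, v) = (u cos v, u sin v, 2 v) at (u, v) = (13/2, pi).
H = 0

With E = 1, F = 0, G = u^2 + 4, L = 0, M = -2/sqrt(u^2 + 4), N = 0, assemble
  H = (EN − 2FM + GL) / (2(EG − F²)) = 0.
At (u, v) = (13/2, pi): H = 0.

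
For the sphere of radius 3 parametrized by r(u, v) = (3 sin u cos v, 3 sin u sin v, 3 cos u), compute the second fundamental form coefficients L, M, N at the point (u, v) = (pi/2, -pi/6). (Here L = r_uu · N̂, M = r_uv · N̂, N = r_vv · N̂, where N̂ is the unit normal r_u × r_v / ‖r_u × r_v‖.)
L = -3;  M = 0;  N = -3

Compute the unit normal N̂(u, v) = (sin(u)^2*cos(v)/Abs(sin(u)), sin(u)^2*sin(v)/Abs(sin(u)), sin(2*u)/(2*Abs(sin(u)))), and the second partials r_uu, r_uv, r_vv. Take dot products:
  L(u, v) = r_uu · N̂ = -3*sin(u)/Abs(sin(u)),
  M(u, v) = r_uv · N̂ = 0,
  N(u, v) = r_vv · N̂ = -3*sin(u)^3/Abs(sin(u)).
Evaluating at (u, v) = (pi/2, -pi/6):
  L = -3, M = 0, N = -3.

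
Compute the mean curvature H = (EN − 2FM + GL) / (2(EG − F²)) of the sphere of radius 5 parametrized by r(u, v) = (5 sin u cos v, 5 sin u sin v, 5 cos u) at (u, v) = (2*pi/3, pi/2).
H = -1/5

With E = 25, F = 0, G = 25*sin(u)^2, L = -5*sin(u)/Abs(sin(u)), M = 0, N = -5*sin(u)^3/Abs(sin(u)), assemble
  H = (EN − 2FM + GL) / (2(EG − F²)) = -sin(u)/(5*Abs(sin(u))).
At (u, v) = (2*pi/3, pi/2): H = -1/5.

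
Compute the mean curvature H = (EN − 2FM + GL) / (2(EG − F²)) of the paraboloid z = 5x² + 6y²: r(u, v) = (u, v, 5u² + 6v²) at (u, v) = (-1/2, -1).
H = 881*sqrt(170)/28900

With E = 100*u^2 + 1, F = 120*u*v, G = 144*v^2 + 1, L = 10/sqrt(100*u^2 + 144*v^2 + 1), M = 0, N = 12/sqrt(100*u^2 + 144*v^2 + 1), assemble
  H = (EN − 2FM + GL) / (2(EG − F²)) = (600*u^2 + 720*v^2 + 11)/(100*u^2 + 144*v^2 + 1)^(3/2).
At (u, v) = (-1/2, -1): H = 881*sqrt(170)/28900.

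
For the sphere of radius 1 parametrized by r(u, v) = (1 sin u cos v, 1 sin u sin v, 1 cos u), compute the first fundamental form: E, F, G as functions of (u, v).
E = 1;  F = 0;  G = sin(u)^2

Compute partials: r_u = (cos(u)*cos(v), sin(v)*cos(u), -sin(u)), r_v = (-sin(u)*sin(v), sin(u)*cos(v), 0). Then
  E = r_u · r_u = 1,
  F = r_u · r_v = 0,
  G = r_v · r_v = sin(u)^2.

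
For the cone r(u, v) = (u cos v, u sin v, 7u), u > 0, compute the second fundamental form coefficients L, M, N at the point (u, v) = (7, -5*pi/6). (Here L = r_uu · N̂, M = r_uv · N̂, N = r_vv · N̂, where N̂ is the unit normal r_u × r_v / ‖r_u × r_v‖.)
L = 0;  M = 0;  N = 49*sqrt(2)/10

Compute the unit normal N̂(u, v) = (-7*sqrt(2)*u*cos(v)/(10*Abs(u)), -7*sqrt(2)*u*sin(v)/(10*Abs(u)), sqrt(2)*u/(10*Abs(u))), and the second partials r_uu, r_uv, r_vv. Take dot products:
  L(u, v) = r_uu · N̂ = 0,
  M(u, v) = r_uv · N̂ = 0,
  N(u, v) = r_vv · N̂ = 7*sqrt(2)*u^2/(10*Abs(u)).
Evaluating at (u, v) = (7, -5*pi/6):
  L = 0, M = 0, N = 49*sqrt(2)/10.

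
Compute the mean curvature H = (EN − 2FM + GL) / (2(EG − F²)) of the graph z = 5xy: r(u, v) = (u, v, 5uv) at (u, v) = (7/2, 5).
H = -17500*sqrt(3729)/13905441

With E = 25*v^2 + 1, F = 25*u*v, G = 25*u^2 + 1, L = 0, M = 5/sqrt(25*u^2 + 25*v^2 + 1), N = 0, assemble
  H = (EN − 2FM + GL) / (2(EG − F²)) = -125*u*v/(25*u^2 + 25*v^2 + 1)^(3/2).
At (u, v) = (7/2, 5): H = -17500*sqrt(3729)/13905441.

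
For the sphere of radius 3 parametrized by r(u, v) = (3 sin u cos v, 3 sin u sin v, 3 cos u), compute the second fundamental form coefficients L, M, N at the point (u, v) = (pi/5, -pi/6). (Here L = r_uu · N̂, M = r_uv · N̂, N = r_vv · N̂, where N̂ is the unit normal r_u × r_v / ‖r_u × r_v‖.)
L = -3;  M = 0;  N = -15/8 + 3*sqrt(5)/8

Compute the unit normal N̂(u, v) = (sin(u)^2*cos(v)/Abs(sin(u)), sin(u)^2*sin(v)/Abs(sin(u)), sin(2*u)/(2*Abs(sin(u)))), and the second partials r_uu, r_uv, r_vv. Take dot products:
  L(u, v) = r_uu · N̂ = -3*sin(u)/Abs(sin(u)),
  M(u, v) = r_uv · N̂ = 0,
  N(u, v) = r_vv · N̂ = -3*sin(u)^3/Abs(sin(u)).
Evaluating at (u, v) = (pi/5, -pi/6):
  L = -3, M = 0, N = -15/8 + 3*sqrt(5)/8.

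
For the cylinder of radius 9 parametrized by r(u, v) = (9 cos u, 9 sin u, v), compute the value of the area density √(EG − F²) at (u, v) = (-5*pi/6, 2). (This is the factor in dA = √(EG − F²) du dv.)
√(EG − F²)|_{(-5*pi/6, 2)} = 9

E = 81, F = 0, G = 1, so EG − F² = 81. Taking the positive square root: √(EG − F²) = 9. At (u, v) = (-5*pi/6, 2): 9.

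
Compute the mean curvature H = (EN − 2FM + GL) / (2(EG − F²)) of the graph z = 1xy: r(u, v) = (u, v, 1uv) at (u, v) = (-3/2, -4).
H = -48*sqrt(77)/5929

With E = v^2 + 1, F = u*v, G = u^2 + 1, L = 0, M = 1/sqrt(u^2 + v^2 + 1), N = 0, assemble
  H = (EN − 2FM + GL) / (2(EG − F²)) = -u*v/(u^2 + v^2 + 1)^(3/2).
At (u, v) = (-3/2, -4): H = -48*sqrt(77)/5929.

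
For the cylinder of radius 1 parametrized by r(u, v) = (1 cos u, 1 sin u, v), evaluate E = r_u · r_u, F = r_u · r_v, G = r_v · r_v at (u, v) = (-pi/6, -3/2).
E = 1;  F = 0;  G = 1

Partials: r_u = (-sin(u), cos(u), 0), r_v = (0, 0, 1). As functions of (u, v):
  E = r_u · r_u = 1,
  F = r_u · r_v = 0,
  G = r_v · r_v = 1.
Evaluating at (u, v) = (-pi/6, -3/2): E = 1, F = 0, G = 1.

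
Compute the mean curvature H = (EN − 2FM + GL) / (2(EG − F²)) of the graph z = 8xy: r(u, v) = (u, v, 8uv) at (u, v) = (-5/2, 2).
H = 2560*sqrt(73)/143883

With E = 64*v^2 + 1, F = 64*u*v, G = 64*u^2 + 1, L = 0, M = 8/sqrt(64*u^2 + 64*v^2 + 1), N = 0, assemble
  H = (EN − 2FM + GL) / (2(EG − F²)) = -512*u*v/(64*u^2 + 64*v^2 + 1)^(3/2).
At (u, v) = (-5/2, 2): H = 2560*sqrt(73)/143883.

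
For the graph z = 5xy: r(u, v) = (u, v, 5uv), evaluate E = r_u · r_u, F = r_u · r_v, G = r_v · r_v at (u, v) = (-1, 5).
E = 626;  F = -125;  G = 26

Partials: r_u = (1, 0, 5*v), r_v = (0, 1, 5*u). As functions of (u, v):
  E = r_u · r_u = 25*v^2 + 1,
  F = r_u · r_v = 25*u*v,
  G = r_v · r_v = 25*u^2 + 1.
Evaluating at (u, v) = (-1, 5): E = 626, F = -125, G = 26.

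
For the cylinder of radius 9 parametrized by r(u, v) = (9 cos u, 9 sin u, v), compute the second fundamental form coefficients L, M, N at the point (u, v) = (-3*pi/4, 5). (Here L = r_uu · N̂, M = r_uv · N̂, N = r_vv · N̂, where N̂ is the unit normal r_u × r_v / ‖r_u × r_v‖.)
L = -9;  M = 0;  N = 0

Compute the unit normal N̂(u, v) = (cos(u), sin(u), 0), and the second partials r_uu, r_uv, r_vv. Take dot products:
  L(u, v) = r_uu · N̂ = -9,
  M(u, v) = r_uv · N̂ = 0,
  N(u, v) = r_vv · N̂ = 0.
Evaluating at (u, v) = (-3*pi/4, 5):
  L = -9, M = 0, N = 0.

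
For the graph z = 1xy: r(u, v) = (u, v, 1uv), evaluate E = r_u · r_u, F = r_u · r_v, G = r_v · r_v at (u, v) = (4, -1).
E = 2;  F = -4;  G = 17

Partials: r_u = (1, 0, v), r_v = (0, 1, u). As functions of (u, v):
  E = r_u · r_u = v^2 + 1,
  F = r_u · r_v = u*v,
  G = r_v · r_v = u^2 + 1.
Evaluating at (u, v) = (4, -1): E = 2, F = -4, G = 17.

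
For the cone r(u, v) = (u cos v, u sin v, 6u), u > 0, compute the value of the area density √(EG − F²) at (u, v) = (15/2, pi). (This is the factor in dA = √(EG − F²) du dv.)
√(EG − F²)|_{(15/2, pi)} = 15*sqrt(37)/2

E = 37, F = 0, G = u^2, so EG − F² = 37*u^2. Taking the positive square root: √(EG − F²) = sqrt(37)*Abs(u). At (u, v) = (15/2, pi): 15*sqrt(37)/2.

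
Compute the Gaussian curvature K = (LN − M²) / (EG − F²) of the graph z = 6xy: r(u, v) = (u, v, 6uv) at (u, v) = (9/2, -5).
K = -9/664225

Coefficients of the first fundamental form: E = 36*v^2 + 1, F = 36*u*v, G = 36*u^2 + 1.
Coefficients of the second fundamental form: L = 0, M = 6/sqrt(36*u^2 + 36*v^2 + 1), N = 0.
Assemble K = (LN − M²)/(EG − F²) = -36/(1296*u^4 + 2592*u^2*v^2 + 72*u^2 + 1296*v^4 + 72*v^2 + 1). At (u, v) = (9/2, -5): K = -9/664225.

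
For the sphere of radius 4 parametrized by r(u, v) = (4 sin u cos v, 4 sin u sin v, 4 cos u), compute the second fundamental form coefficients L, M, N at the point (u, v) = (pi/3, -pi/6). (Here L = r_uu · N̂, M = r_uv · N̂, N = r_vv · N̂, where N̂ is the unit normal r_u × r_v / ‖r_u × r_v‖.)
L = -4;  M = 0;  N = -3

Compute the unit normal N̂(u, v) = (sin(u)^2*cos(v)/Abs(sin(u)), sin(u)^2*sin(v)/Abs(sin(u)), sin(2*u)/(2*Abs(sin(u)))), and the second partials r_uu, r_uv, r_vv. Take dot products:
  L(u, v) = r_uu · N̂ = -4*sin(u)/Abs(sin(u)),
  M(u, v) = r_uv · N̂ = 0,
  N(u, v) = r_vv · N̂ = -4*sin(u)^3/Abs(sin(u)).
Evaluating at (u, v) = (pi/3, -pi/6):
  L = -4, M = 0, N = -3.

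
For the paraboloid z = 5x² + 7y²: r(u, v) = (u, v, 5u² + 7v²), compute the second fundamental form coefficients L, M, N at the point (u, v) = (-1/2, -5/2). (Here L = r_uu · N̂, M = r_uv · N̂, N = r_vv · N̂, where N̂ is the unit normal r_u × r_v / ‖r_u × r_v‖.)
L = 10*sqrt(139)/417;  M = 0;  N = 14*sqrt(139)/417

Compute the unit normal N̂(u, v) = (-10*u/sqrt(100*u^2 + 196*v^2 + 1), -14*v/sqrt(100*u^2 + 196*v^2 + 1), 1/sqrt(100*u^2 + 196*v^2 + 1)), and the second partials r_uu, r_uv, r_vv. Take dot products:
  L(u, v) = r_uu · N̂ = 10/sqrt(100*u^2 + 196*v^2 + 1),
  M(u, v) = r_uv · N̂ = 0,
  N(u, v) = r_vv · N̂ = 14/sqrt(100*u^2 + 196*v^2 + 1).
Evaluating at (u, v) = (-1/2, -5/2):
  L = 10*sqrt(139)/417, M = 0, N = 14*sqrt(139)/417.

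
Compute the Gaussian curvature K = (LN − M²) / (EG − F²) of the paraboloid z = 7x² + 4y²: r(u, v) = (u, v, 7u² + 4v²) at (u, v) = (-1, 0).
K = 112/38809

Coefficients of the first fundamental form: E = 196*u^2 + 1, F = 112*u*v, G = 64*v^2 + 1.
Coefficients of the second fundamental form: L = 14/sqrt(196*u^2 + 64*v^2 + 1), M = 0, N = 8/sqrt(196*u^2 + 64*v^2 + 1).
Assemble K = (LN − M²)/(EG − F²) = 112/(38416*u^4 + 25088*u^2*v^2 + 392*u^2 + 4096*v^4 + 128*v^2 + 1). At (u, v) = (-1, 0): K = 112/38809.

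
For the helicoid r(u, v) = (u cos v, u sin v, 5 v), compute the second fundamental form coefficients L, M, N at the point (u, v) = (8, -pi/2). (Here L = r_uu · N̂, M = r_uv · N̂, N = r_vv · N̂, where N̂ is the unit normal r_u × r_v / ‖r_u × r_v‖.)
L = 0;  M = -5*sqrt(89)/89;  N = 0

Compute the unit normal N̂(u, v) = (5*sin(v)/sqrt(u^2 + 25), -5*cos(v)/sqrt(u^2 + 25), u/sqrt(u^2 + 25)), and the second partials r_uu, r_uv, r_vv. Take dot products:
  L(u, v) = r_uu · N̂ = 0,
  M(u, v) = r_uv · N̂ = -5/sqrt(u^2 + 25),
  N(u, v) = r_vv · N̂ = 0.
Evaluating at (u, v) = (8, -pi/2):
  L = 0, M = -5*sqrt(89)/89, N = 0.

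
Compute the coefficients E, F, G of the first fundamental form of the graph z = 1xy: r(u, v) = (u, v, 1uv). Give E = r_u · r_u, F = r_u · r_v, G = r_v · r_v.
E = v^2 + 1;  F = u*v;  G = u^2 + 1

Compute partials: r_u = (1, 0, v), r_v = (0, 1, u). Then
  E = r_u · r_u = v^2 + 1,
  F = r_u · r_v = u*v,
  G = r_v · r_v = u^2 + 1.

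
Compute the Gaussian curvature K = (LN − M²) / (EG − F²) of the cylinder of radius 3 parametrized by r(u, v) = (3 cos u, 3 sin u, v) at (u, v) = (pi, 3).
K = 0

Coefficients of the first fundamental form: E = 9, F = 0, G = 1.
Coefficients of the second fundamental form: L = -3, M = 0, N = 0.
Assemble K = (LN − M²)/(EG − F²) = 0. At (u, v) = (pi, 3): K = 0.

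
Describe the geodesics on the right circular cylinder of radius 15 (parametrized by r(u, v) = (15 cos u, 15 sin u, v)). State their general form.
The cylinder is flat (K = 0) and locally isometric to the plane via the development (u, v) ↦ (15 u, v). Geodesics are the pre-images of straight lines: circles (v constant), vertical lines (u constant), and helices (v = c · u + d) for constants c, d.

A right cylinder has E = 15², F = 0, G = 1, so EG − F² = 15², and L = −15, M = N = 0, giving K = (LN − M²)/(EG − F²) = 0 everywhere. A flat surface is locally isometric to the Euclidean plane via the map (u, v) ↦ (15 u, v). Straight lines in the (x̃, ỹ) plane pull back to: (a) horizontal circles (v = const), (b) vertical generators (u = const), and (c) helices (15 u tan θ = v, i.e. v = c · u + d).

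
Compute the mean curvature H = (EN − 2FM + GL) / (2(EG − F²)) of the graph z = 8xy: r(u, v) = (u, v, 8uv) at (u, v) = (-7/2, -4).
H = -7168*sqrt(201)/1090827

With E = 64*v^2 + 1, F = 64*u*v, G = 64*u^2 + 1, L = 0, M = 8/sqrt(64*u^2 + 64*v^2 + 1), N = 0, assemble
  H = (EN − 2FM + GL) / (2(EG − F²)) = -512*u*v/(64*u^2 + 64*v^2 + 1)^(3/2).
At (u, v) = (-7/2, -4): H = -7168*sqrt(201)/1090827.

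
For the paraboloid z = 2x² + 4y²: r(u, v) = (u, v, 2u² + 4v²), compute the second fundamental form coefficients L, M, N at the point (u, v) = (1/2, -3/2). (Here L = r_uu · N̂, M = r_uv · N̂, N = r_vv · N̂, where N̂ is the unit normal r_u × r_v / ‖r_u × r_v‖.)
L = 4*sqrt(149)/149;  M = 0;  N = 8*sqrt(149)/149

Compute the unit normal N̂(u, v) = (-4*u/sqrt(16*u^2 + 64*v^2 + 1), -8*v/sqrt(16*u^2 + 64*v^2 + 1), 1/sqrt(16*u^2 + 64*v^2 + 1)), and the second partials r_uu, r_uv, r_vv. Take dot products:
  L(u, v) = r_uu · N̂ = 4/sqrt(16*u^2 + 64*v^2 + 1),
  M(u, v) = r_uv · N̂ = 0,
  N(u, v) = r_vv · N̂ = 8/sqrt(16*u^2 + 64*v^2 + 1).
Evaluating at (u, v) = (1/2, -3/2):
  L = 4*sqrt(149)/149, M = 0, N = 8*sqrt(149)/149.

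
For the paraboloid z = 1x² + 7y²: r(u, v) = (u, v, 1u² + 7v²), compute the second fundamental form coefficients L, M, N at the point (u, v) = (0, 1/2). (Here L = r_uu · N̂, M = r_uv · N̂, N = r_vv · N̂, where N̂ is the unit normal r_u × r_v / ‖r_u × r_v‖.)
L = sqrt(2)/5;  M = 0;  N = 7*sqrt(2)/5

Compute the unit normal N̂(u, v) = (-2*u/sqrt(4*u^2 + 196*v^2 + 1), -14*v/sqrt(4*u^2 + 196*v^2 + 1), 1/sqrt(4*u^2 + 196*v^2 + 1)), and the second partials r_uu, r_uv, r_vv. Take dot products:
  L(u, v) = r_uu · N̂ = 2/sqrt(4*u^2 + 196*v^2 + 1),
  M(u, v) = r_uv · N̂ = 0,
  N(u, v) = r_vv · N̂ = 14/sqrt(4*u^2 + 196*v^2 + 1).
Evaluating at (u, v) = (0, 1/2):
  L = sqrt(2)/5, M = 0, N = 7*sqrt(2)/5.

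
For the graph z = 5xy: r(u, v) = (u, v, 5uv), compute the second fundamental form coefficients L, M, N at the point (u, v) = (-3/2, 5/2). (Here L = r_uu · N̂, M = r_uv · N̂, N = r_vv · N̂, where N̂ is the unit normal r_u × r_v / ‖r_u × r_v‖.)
L = 0;  M = 5*sqrt(854)/427;  N = 0

Compute the unit normal N̂(u, v) = (-5*v/sqrt(25*u^2 + 25*v^2 + 1), -5*u/sqrt(25*u^2 + 25*v^2 + 1), 1/sqrt(25*u^2 + 25*v^2 + 1)), and the second partials r_uu, r_uv, r_vv. Take dot products:
  L(u, v) = r_uu · N̂ = 0,
  M(u, v) = r_uv · N̂ = 5/sqrt(25*u^2 + 25*v^2 + 1),
  N(u, v) = r_vv · N̂ = 0.
Evaluating at (u, v) = (-3/2, 5/2):
  L = 0, M = 5*sqrt(854)/427, N = 0.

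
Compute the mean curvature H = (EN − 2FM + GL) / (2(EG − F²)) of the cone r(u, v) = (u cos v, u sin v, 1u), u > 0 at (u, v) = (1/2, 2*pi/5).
H = sqrt(2)/2

With E = 2, F = 0, G = u^2, L = 0, M = 0, N = sqrt(2)*u^2/(2*Abs(u)), assemble
  H = (EN − 2FM + GL) / (2(EG − F²)) = sqrt(2)/(4*Abs(u)).
At (u, v) = (1/2, 2*pi/5): H = sqrt(2)/2.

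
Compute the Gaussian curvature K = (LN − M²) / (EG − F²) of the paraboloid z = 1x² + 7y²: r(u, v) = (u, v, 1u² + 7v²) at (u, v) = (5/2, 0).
K = 7/169

Coefficients of the first fundamental form: E = 4*u^2 + 1, F = 28*u*v, G = 196*v^2 + 1.
Coefficients of the second fundamental form: L = 2/sqrt(4*u^2 + 196*v^2 + 1), M = 0, N = 14/sqrt(4*u^2 + 196*v^2 + 1).
Assemble K = (LN − M²)/(EG − F²) = 28/(16*u^4 + 1568*u^2*v^2 + 8*u^2 + 38416*v^4 + 392*v^2 + 1). At (u, v) = (5/2, 0): K = 7/169.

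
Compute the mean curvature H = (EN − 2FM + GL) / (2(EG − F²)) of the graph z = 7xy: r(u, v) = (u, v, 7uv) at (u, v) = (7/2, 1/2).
H = -2401*sqrt(2454)/3011058

With E = 49*v^2 + 1, F = 49*u*v, G = 49*u^2 + 1, L = 0, M = 7/sqrt(49*u^2 + 49*v^2 + 1), N = 0, assemble
  H = (EN − 2FM + GL) / (2(EG − F²)) = -343*u*v/(49*u^2 + 49*v^2 + 1)^(3/2).
At (u, v) = (7/2, 1/2): H = -2401*sqrt(2454)/3011058.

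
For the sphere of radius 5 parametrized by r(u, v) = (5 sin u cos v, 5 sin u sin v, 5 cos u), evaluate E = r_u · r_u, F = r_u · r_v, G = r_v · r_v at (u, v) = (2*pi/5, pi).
E = 25;  F = 0;  G = 25*sqrt(5)/8 + 125/8

Partials: r_u = (5*cos(u)*cos(v), 5*sin(v)*cos(u), -5*sin(u)), r_v = (-5*sin(u)*sin(v), 5*sin(u)*cos(v), 0). As functions of (u, v):
  E = r_u · r_u = 25,
  F = r_u · r_v = 0,
  G = r_v · r_v = 25*sin(u)^2.
Evaluating at (u, v) = (2*pi/5, pi): E = 25, F = 0, G = 25*sqrt(5)/8 + 125/8.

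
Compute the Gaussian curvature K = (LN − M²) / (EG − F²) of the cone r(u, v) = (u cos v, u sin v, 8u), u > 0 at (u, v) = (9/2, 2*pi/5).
K = 0

Coefficients of the first fundamental form: E = 65, F = 0, G = u^2.
Coefficients of the second fundamental form: L = 0, M = 0, N = 8*sqrt(65)*u^2/(65*Abs(u)).
Assemble K = (LN − M²)/(EG − F²) = 0. At (u, v) = (9/2, 2*pi/5): K = 0.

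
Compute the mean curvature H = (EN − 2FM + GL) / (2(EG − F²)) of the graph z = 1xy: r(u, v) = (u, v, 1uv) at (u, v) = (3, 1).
H = -3*sqrt(11)/121

With E = v^2 + 1, F = u*v, G = u^2 + 1, L = 0, M = 1/sqrt(u^2 + v^2 + 1), N = 0, assemble
  H = (EN − 2FM + GL) / (2(EG − F²)) = -u*v/(u^2 + v^2 + 1)^(3/2).
At (u, v) = (3, 1): H = -3*sqrt(11)/121.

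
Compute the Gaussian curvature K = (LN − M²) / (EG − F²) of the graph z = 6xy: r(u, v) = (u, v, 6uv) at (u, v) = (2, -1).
K = -36/32761

Coefficients of the first fundamental form: E = 36*v^2 + 1, F = 36*u*v, G = 36*u^2 + 1.
Coefficients of the second fundamental form: L = 0, M = 6/sqrt(36*u^2 + 36*v^2 + 1), N = 0.
Assemble K = (LN − M²)/(EG − F²) = -36/(1296*u^4 + 2592*u^2*v^2 + 72*u^2 + 1296*v^4 + 72*v^2 + 1). At (u, v) = (2, -1): K = -36/32761.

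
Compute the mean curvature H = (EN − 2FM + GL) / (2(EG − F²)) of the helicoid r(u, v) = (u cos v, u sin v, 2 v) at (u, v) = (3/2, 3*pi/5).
H = 0

With E = 1, F = 0, G = u^2 + 4, L = 0, M = -2/sqrt(u^2 + 4), N = 0, assemble
  H = (EN − 2FM + GL) / (2(EG − F²)) = 0.
At (u, v) = (3/2, 3*pi/5): H = 0.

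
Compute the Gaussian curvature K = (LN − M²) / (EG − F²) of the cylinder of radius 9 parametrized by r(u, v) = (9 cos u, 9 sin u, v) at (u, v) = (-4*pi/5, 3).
K = 0

Coefficients of the first fundamental form: E = 81, F = 0, G = 1.
Coefficients of the second fundamental form: L = -9, M = 0, N = 0.
Assemble K = (LN − M²)/(EG − F²) = 0. At (u, v) = (-4*pi/5, 3): K = 0.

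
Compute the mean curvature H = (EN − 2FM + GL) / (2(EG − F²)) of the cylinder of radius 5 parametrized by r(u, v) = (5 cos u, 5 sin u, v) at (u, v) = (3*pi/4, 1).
H = -1/10

With E = 25, F = 0, G = 1, L = -5, M = 0, N = 0, assemble
  H = (EN − 2FM + GL) / (2(EG − F²)) = -1/10.
At (u, v) = (3*pi/4, 1): H = -1/10.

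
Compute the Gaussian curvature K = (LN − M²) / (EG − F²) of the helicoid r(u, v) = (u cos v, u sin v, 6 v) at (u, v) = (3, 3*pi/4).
K = -4/225

Coefficients of the first fundamental form: E = 1, F = 0, G = u^2 + 36.
Coefficients of the second fundamental form: L = 0, M = -6/sqrt(u^2 + 36), N = 0.
Assemble K = (LN − M²)/(EG − F²) = -36/(u^2 + 36)^2. At (u, v) = (3, 3*pi/4): K = -4/225.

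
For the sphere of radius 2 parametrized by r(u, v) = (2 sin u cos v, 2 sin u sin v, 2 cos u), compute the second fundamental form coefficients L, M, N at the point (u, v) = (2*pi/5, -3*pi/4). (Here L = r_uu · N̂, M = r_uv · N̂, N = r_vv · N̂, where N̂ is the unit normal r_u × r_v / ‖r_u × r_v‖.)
L = -2;  M = 0;  N = -5/4 - sqrt(5)/4

Compute the unit normal N̂(u, v) = (sin(u)^2*cos(v)/Abs(sin(u)), sin(u)^2*sin(v)/Abs(sin(u)), sin(2*u)/(2*Abs(sin(u)))), and the second partials r_uu, r_uv, r_vv. Take dot products:
  L(u, v) = r_uu · N̂ = -2*sin(u)/Abs(sin(u)),
  M(u, v) = r_uv · N̂ = 0,
  N(u, v) = r_vv · N̂ = -2*sin(u)^3/Abs(sin(u)).
Evaluating at (u, v) = (2*pi/5, -3*pi/4):
  L = -2, M = 0, N = -5/4 - sqrt(5)/4.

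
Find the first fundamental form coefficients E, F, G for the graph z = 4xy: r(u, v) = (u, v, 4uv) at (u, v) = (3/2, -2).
E = 65;  F = -48;  G = 37

Partials: r_u = (1, 0, 4*v), r_v = (0, 1, 4*u). As functions of (u, v):
  E = r_u · r_u = 16*v^2 + 1,
  F = r_u · r_v = 16*u*v,
  G = r_v · r_v = 16*u^2 + 1.
Evaluating at (u, v) = (3/2, -2): E = 65, F = -48, G = 37.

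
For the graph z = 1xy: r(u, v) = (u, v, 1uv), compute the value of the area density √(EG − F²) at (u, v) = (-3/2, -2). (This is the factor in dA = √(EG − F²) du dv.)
√(EG − F²)|_{(-3/2, -2)} = sqrt(29)/2

E = v^2 + 1, F = u*v, G = u^2 + 1, so EG − F² = u^2 + v^2 + 1. Taking the positive square root: √(EG − F²) = sqrt(u^2 + v^2 + 1). At (u, v) = (-3/2, -2): sqrt(29)/2.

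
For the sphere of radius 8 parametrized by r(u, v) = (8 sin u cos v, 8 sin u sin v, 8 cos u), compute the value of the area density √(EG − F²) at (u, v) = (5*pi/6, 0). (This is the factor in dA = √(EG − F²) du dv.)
√(EG − F²)|_{(5*pi/6, 0)} = 32

E = 64, F = 0, G = 64*sin(u)^2, so EG − F² = 4096*sin(u)^2. Taking the positive square root: √(EG − F²) = 64*Abs(sin(u)). At (u, v) = (5*pi/6, 0): 32.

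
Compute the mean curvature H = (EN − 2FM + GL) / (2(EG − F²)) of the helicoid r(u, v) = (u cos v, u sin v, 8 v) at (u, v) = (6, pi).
H = 0

With E = 1, F = 0, G = u^2 + 64, L = 0, M = -8/sqrt(u^2 + 64), N = 0, assemble
  H = (EN − 2FM + GL) / (2(EG − F²)) = 0.
At (u, v) = (6, pi): H = 0.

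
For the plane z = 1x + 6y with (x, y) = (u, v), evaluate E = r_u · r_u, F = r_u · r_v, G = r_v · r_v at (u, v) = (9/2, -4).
E = 2;  F = 6;  G = 37

Partials: r_u = (1, 0, 1), r_v = (0, 1, 6). As functions of (u, v):
  E = r_u · r_u = 2,
  F = r_u · r_v = 6,
  G = r_v · r_v = 37.
Evaluating at (u, v) = (9/2, -4): E = 2, F = 6, G = 37.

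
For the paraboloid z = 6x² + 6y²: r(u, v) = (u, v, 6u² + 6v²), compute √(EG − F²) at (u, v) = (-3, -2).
√(EG − F²)|_{(-3, -2)} = sqrt(1873)

E = 144*u^2 + 1, F = 144*u*v, G = 144*v^2 + 1; EG − F² = 144*u^2 + 144*v^2 + 1; √(EG − F²) = sqrt(144*u^2 + 144*v^2 + 1). At the given point: sqrt(1873).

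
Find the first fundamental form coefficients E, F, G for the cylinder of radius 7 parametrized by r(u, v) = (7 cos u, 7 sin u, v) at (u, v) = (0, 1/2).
E = 49;  F = 0;  G = 1

Partials: r_u = (-7*sin(u), 7*cos(u), 0), r_v = (0, 0, 1). As functions of (u, v):
  E = r_u · r_u = 49,
  F = r_u · r_v = 0,
  G = r_v · r_v = 1.
Evaluating at (u, v) = (0, 1/2): E = 49, F = 0, G = 1.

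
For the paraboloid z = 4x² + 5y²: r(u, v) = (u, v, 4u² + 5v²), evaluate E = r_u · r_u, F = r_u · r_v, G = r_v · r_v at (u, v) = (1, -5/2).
E = 65;  F = -200;  G = 626

Partials: r_u = (1, 0, 8*u), r_v = (0, 1, 10*v). As functions of (u, v):
  E = r_u · r_u = 64*u^2 + 1,
  F = r_u · r_v = 80*u*v,
  G = r_v · r_v = 100*v^2 + 1.
Evaluating at (u, v) = (1, -5/2): E = 65, F = -200, G = 626.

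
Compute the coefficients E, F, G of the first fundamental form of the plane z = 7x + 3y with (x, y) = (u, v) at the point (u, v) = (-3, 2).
E = 50;  F = 21;  G = 10

Partials: r_u = (1, 0, 7), r_v = (0, 1, 3). As functions of (u, v):
  E = r_u · r_u = 50,
  F = r_u · r_v = 21,
  G = r_v · r_v = 10.
Evaluating at (u, v) = (-3, 2): E = 50, F = 21, G = 10.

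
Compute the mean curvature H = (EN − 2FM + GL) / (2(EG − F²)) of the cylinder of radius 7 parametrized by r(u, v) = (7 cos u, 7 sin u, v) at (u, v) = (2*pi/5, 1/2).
H = -1/14

With E = 49, F = 0, G = 1, L = -7, M = 0, N = 0, assemble
  H = (EN − 2FM + GL) / (2(EG − F²)) = -1/14.
At (u, v) = (2*pi/5, 1/2): H = -1/14.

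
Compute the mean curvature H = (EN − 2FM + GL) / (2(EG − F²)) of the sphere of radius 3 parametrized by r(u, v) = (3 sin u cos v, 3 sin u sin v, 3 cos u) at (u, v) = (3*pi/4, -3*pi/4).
H = -1/3

With E = 9, F = 0, G = 9*sin(u)^2, L = -3*sin(u)/Abs(sin(u)), M = 0, N = -3*sin(u)^3/Abs(sin(u)), assemble
  H = (EN − 2FM + GL) / (2(EG − F²)) = -sin(u)/(3*Abs(sin(u))).
At (u, v) = (3*pi/4, -3*pi/4): H = -1/3.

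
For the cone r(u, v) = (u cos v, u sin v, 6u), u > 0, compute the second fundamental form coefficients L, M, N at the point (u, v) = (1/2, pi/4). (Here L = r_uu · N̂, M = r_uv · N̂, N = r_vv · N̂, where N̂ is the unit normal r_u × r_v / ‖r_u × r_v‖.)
L = 0;  M = 0;  N = 3*sqrt(37)/37

Compute the unit normal N̂(u, v) = (-6*sqrt(37)*u*cos(v)/(37*Abs(u)), -6*sqrt(37)*u*sin(v)/(37*Abs(u)), sqrt(37)*u/(37*Abs(u))), and the second partials r_uu, r_uv, r_vv. Take dot products:
  L(u, v) = r_uu · N̂ = 0,
  M(u, v) = r_uv · N̂ = 0,
  N(u, v) = r_vv · N̂ = 6*sqrt(37)*u^2/(37*Abs(u)).
Evaluating at (u, v) = (1/2, pi/4):
  L = 0, M = 0, N = 3*sqrt(37)/37.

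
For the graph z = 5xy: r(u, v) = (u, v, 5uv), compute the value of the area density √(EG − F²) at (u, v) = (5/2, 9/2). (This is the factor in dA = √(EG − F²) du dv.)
√(EG − F²)|_{(5/2, 9/2)} = sqrt(2654)/2

E = 25*v^2 + 1, F = 25*u*v, G = 25*u^2 + 1, so EG − F² = 25*u^2 + 25*v^2 + 1. Taking the positive square root: √(EG − F²) = sqrt(25*u^2 + 25*v^2 + 1). At (u, v) = (5/2, 9/2): sqrt(2654)/2.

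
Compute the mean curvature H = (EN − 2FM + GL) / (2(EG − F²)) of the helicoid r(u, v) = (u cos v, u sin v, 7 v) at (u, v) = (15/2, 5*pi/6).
H = 0

With E = 1, F = 0, G = u^2 + 49, L = 0, M = -7/sqrt(u^2 + 49), N = 0, assemble
  H = (EN − 2FM + GL) / (2(EG − F²)) = 0.
At (u, v) = (15/2, 5*pi/6): H = 0.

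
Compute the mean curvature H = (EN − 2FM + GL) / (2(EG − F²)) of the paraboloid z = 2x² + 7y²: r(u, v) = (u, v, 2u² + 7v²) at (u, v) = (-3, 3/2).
H = 1899*sqrt(586)/343396

With E = 16*u^2 + 1, F = 56*u*v, G = 196*v^2 + 1, L = 4/sqrt(16*u^2 + 196*v^2 + 1), M = 0, N = 14/sqrt(16*u^2 + 196*v^2 + 1), assemble
  H = (EN − 2FM + GL) / (2(EG − F²)) = (112*u^2 + 392*v^2 + 9)/(16*u^2 + 196*v^2 + 1)^(3/2).
At (u, v) = (-3, 3/2): H = 1899*sqrt(586)/343396.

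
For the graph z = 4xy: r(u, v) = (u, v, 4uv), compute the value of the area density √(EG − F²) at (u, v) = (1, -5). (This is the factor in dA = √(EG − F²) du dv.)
√(EG − F²)|_{(1, -5)} = sqrt(417)

E = 16*v^2 + 1, F = 16*u*v, G = 16*u^2 + 1, so EG − F² = 16*u^2 + 16*v^2 + 1. Taking the positive square root: √(EG − F²) = sqrt(16*u^2 + 16*v^2 + 1). At (u, v) = (1, -5): sqrt(417).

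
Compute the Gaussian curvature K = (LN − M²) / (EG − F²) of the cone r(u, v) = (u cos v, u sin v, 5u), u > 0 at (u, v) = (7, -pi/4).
K = 0

Coefficients of the first fundamental form: E = 26, F = 0, G = u^2.
Coefficients of the second fundamental form: L = 0, M = 0, N = 5*sqrt(26)*u^2/(26*Abs(u)).
Assemble K = (LN − M²)/(EG − F²) = 0. At (u, v) = (7, -pi/4): K = 0.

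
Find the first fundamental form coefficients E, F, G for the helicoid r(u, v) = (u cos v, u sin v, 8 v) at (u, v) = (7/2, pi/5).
E = 1;  F = 0;  G = 305/4

Partials: r_u = (cos(v), sin(v), 0), r_v = (-u*sin(v), u*cos(v), 8). As functions of (u, v):
  E = r_u · r_u = 1,
  F = r_u · r_v = 0,
  G = r_v · r_v = u^2 + 64.
Evaluating at (u, v) = (7/2, pi/5): E = 1, F = 0, G = 305/4.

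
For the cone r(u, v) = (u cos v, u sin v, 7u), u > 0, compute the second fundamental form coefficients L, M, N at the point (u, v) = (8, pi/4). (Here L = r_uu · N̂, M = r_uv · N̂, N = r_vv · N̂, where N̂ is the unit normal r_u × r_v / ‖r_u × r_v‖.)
L = 0;  M = 0;  N = 28*sqrt(2)/5

Compute the unit normal N̂(u, v) = (-7*sqrt(2)*u*cos(v)/(10*Abs(u)), -7*sqrt(2)*u*sin(v)/(10*Abs(u)), sqrt(2)*u/(10*Abs(u))), and the second partials r_uu, r_uv, r_vv. Take dot products:
  L(u, v) = r_uu · N̂ = 0,
  M(u, v) = r_uv · N̂ = 0,
  N(u, v) = r_vv · N̂ = 7*sqrt(2)*u^2/(10*Abs(u)).
Evaluating at (u, v) = (8, pi/4):
  L = 0, M = 0, N = 28*sqrt(2)/5.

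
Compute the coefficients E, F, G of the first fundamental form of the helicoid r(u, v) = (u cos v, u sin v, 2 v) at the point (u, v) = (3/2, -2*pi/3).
E = 1;  F = 0;  G = 25/4

Partials: r_u = (cos(v), sin(v), 0), r_v = (-u*sin(v), u*cos(v), 2). As functions of (u, v):
  E = r_u · r_u = 1,
  F = r_u · r_v = 0,
  G = r_v · r_v = u^2 + 4.
Evaluating at (u, v) = (3/2, -2*pi/3): E = 1, F = 0, G = 25/4.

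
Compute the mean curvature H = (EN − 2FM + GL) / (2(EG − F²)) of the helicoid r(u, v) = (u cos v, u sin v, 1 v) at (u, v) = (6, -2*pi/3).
H = 0

With E = 1, F = 0, G = u^2 + 1, L = 0, M = -1/sqrt(u^2 + 1), N = 0, assemble
  H = (EN − 2FM + GL) / (2(EG − F²)) = 0.
At (u, v) = (6, -2*pi/3): H = 0.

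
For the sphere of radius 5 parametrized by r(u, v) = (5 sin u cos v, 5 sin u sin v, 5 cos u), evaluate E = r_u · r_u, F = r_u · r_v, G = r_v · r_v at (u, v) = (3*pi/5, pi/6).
E = 25;  F = 0;  G = 25*sqrt(5)/8 + 125/8

Partials: r_u = (5*cos(u)*cos(v), 5*sin(v)*cos(u), -5*sin(u)), r_v = (-5*sin(u)*sin(v), 5*sin(u)*cos(v), 0). As functions of (u, v):
  E = r_u · r_u = 25,
  F = r_u · r_v = 0,
  G = r_v · r_v = 25*sin(u)^2.
Evaluating at (u, v) = (3*pi/5, pi/6): E = 25, F = 0, G = 25*sqrt(5)/8 + 125/8.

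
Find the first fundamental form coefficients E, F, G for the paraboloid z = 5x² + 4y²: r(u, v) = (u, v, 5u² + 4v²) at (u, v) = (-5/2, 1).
E = 626;  F = -200;  G = 65

Partials: r_u = (1, 0, 10*u), r_v = (0, 1, 8*v). As functions of (u, v):
  E = r_u · r_u = 100*u^2 + 1,
  F = r_u · r_v = 80*u*v,
  G = r_v · r_v = 64*v^2 + 1.
Evaluating at (u, v) = (-5/2, 1): E = 626, F = -200, G = 65.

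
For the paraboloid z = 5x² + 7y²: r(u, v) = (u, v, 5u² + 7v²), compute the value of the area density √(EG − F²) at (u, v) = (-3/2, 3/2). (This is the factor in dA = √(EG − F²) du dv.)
√(EG − F²)|_{(-3/2, 3/2)} = sqrt(667)

E = 100*u^2 + 1, F = 140*u*v, G = 196*v^2 + 1, so EG − F² = 100*u^2 + 196*v^2 + 1. Taking the positive square root: √(EG − F²) = sqrt(100*u^2 + 196*v^2 + 1). At (u, v) = (-3/2, 3/2): sqrt(667).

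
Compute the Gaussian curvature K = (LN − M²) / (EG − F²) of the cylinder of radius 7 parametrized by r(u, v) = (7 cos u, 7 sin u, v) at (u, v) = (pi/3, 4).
K = 0

Coefficients of the first fundamental form: E = 49, F = 0, G = 1.
Coefficients of the second fundamental form: L = -7, M = 0, N = 0.
Assemble K = (LN − M²)/(EG − F²) = 0. At (u, v) = (pi/3, 4): K = 0.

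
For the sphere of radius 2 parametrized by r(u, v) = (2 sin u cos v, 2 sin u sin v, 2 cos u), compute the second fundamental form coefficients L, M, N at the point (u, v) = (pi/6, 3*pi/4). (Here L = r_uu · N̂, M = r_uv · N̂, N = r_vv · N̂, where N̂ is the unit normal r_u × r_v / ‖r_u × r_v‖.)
L = -2;  M = 0;  N = -1/2

Compute the unit normal N̂(u, v) = (sin(u)^2*cos(v)/Abs(sin(u)), sin(u)^2*sin(v)/Abs(sin(u)), sin(2*u)/(2*Abs(sin(u)))), and the second partials r_uu, r_uv, r_vv. Take dot products:
  L(u, v) = r_uu · N̂ = -2*sin(u)/Abs(sin(u)),
  M(u, v) = r_uv · N̂ = 0,
  N(u, v) = r_vv · N̂ = -2*sin(u)^3/Abs(sin(u)).
Evaluating at (u, v) = (pi/6, 3*pi/4):
  L = -2, M = 0, N = -1/2.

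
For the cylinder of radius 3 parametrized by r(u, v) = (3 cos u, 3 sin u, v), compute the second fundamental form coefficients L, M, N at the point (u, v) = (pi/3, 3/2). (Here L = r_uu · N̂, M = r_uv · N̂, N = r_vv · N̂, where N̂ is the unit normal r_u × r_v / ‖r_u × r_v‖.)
L = -3;  M = 0;  N = 0

Compute the unit normal N̂(u, v) = (cos(u), sin(u), 0), and the second partials r_uu, r_uv, r_vv. Take dot products:
  L(u, v) = r_uu · N̂ = -3,
  M(u, v) = r_uv · N̂ = 0,
  N(u, v) = r_vv · N̂ = 0.
Evaluating at (u, v) = (pi/3, 3/2):
  L = -3, M = 0, N = 0.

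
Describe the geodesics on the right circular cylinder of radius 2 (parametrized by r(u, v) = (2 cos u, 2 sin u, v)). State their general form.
The cylinder is flat (K = 0) and locally isometric to the plane via the development (u, v) ↦ (2 u, v). Geodesics are the pre-images of straight lines: circles (v constant), vertical lines (u constant), and helices (v = c · u + d) for constants c, d.

A right cylinder has E = 2², F = 0, G = 1, so EG − F² = 2², and L = −2, M = N = 0, giving K = (LN − M²)/(EG − F²) = 0 everywhere. A flat surface is locally isometric to the Euclidean plane via the map (u, v) ↦ (2 u, v). Straight lines in the (x̃, ỹ) plane pull back to: (a) horizontal circles (v = const), (b) vertical generators (u = const), and (c) helices (2 u tan θ = v, i.e. v = c · u + d).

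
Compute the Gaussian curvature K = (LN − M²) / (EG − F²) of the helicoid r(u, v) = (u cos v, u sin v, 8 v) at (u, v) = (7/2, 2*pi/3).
K = -1024/93025

Coefficients of the first fundamental form: E = 1, F = 0, G = u^2 + 64.
Coefficients of the second fundamental form: L = 0, M = -8/sqrt(u^2 + 64), N = 0.
Assemble K = (LN − M²)/(EG − F²) = -64/(u^2 + 64)^2. At (u, v) = (7/2, 2*pi/3): K = -1024/93025.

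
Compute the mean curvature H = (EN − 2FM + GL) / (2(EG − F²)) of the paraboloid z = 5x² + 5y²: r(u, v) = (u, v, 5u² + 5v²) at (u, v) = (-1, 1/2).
H = 635*sqrt(14)/5292

With E = 100*u^2 + 1, F = 100*u*v, G = 100*v^2 + 1, L = 10/sqrt(100*u^2 + 100*v^2 + 1), M = 0, N = 10/sqrt(100*u^2 + 100*v^2 + 1), assemble
  H = (EN − 2FM + GL) / (2(EG − F²)) = 10*(50*u^2 + 50*v^2 + 1)/(100*u^2 + 100*v^2 + 1)^(3/2).
At (u, v) = (-1, 1/2): H = 635*sqrt(14)/5292.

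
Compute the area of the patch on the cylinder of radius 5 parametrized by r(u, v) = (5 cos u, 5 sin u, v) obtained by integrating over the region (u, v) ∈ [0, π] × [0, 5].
Area = 25*pi

Area = ∫∫ √(EG − F²) du dv with √(EG − F²) = 5. Integrating over [0, π] × [0, 5] gives 25*pi.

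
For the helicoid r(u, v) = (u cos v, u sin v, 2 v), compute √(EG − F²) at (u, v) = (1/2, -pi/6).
√(EG − F²)|_{(1/2, -pi/6)} = sqrt(17)/2

E = 1, F = 0, G = u^2 + 4; EG − F² = u^2 + 4; √(EG − F²) = sqrt(u^2 + 4). At the given point: sqrt(17)/2.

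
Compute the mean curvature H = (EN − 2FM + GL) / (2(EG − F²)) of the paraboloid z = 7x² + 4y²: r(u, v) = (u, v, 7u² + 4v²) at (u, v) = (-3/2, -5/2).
H = 4575*sqrt(842)/708964

With E = 196*u^2 + 1, F = 112*u*v, G = 64*v^2 + 1, L = 14/sqrt(196*u^2 + 64*v^2 + 1), M = 0, N = 8/sqrt(196*u^2 + 64*v^2 + 1), assemble
  H = (EN − 2FM + GL) / (2(EG − F²)) = (784*u^2 + 448*v^2 + 11)/(196*u^2 + 64*v^2 + 1)^(3/2).
At (u, v) = (-3/2, -5/2): H = 4575*sqrt(842)/708964.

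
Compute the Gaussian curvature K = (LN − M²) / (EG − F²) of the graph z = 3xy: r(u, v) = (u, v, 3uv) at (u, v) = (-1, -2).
K = -9/2116

Coefficients of the first fundamental form: E = 9*v^2 + 1, F = 9*u*v, G = 9*u^2 + 1.
Coefficients of the second fundamental form: L = 0, M = 3/sqrt(9*u^2 + 9*v^2 + 1), N = 0.
Assemble K = (LN − M²)/(EG − F²) = -9/(81*u^4 + 162*u^2*v^2 + 18*u^2 + 81*v^4 + 18*v^2 + 1). At (u, v) = (-1, -2): K = -9/2116.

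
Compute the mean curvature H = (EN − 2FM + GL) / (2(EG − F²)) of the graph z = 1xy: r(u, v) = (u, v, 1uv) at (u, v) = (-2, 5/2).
H = 8*sqrt(5)/135

With E = v^2 + 1, F = u*v, G = u^2 + 1, L = 0, M = 1/sqrt(u^2 + v^2 + 1), N = 0, assemble
  H = (EN − 2FM + GL) / (2(EG − F²)) = -u*v/(u^2 + v^2 + 1)^(3/2).
At (u, v) = (-2, 5/2): H = 8*sqrt(5)/135.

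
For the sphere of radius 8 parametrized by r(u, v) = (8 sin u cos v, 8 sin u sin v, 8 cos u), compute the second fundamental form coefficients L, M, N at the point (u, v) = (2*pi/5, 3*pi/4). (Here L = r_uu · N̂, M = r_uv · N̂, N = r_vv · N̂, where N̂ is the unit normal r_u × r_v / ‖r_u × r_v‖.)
L = -8;  M = 0;  N = -5 - sqrt(5)

Compute the unit normal N̂(u, v) = (sin(u)^2*cos(v)/Abs(sin(u)), sin(u)^2*sin(v)/Abs(sin(u)), sin(2*u)/(2*Abs(sin(u)))), and the second partials r_uu, r_uv, r_vv. Take dot products:
  L(u, v) = r_uu · N̂ = -8*sin(u)/Abs(sin(u)),
  M(u, v) = r_uv · N̂ = 0,
  N(u, v) = r_vv · N̂ = -8*sin(u)^3/Abs(sin(u)).
Evaluating at (u, v) = (2*pi/5, 3*pi/4):
  L = -8, M = 0, N = -5 - sqrt(5).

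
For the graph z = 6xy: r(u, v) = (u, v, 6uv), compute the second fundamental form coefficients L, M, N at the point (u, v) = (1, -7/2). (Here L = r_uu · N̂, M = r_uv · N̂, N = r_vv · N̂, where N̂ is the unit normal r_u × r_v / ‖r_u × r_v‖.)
L = 0;  M = 3*sqrt(478)/239;  N = 0

Compute the unit normal N̂(u, v) = (-6*v/sqrt(36*u^2 + 36*v^2 + 1), -6*u/sqrt(36*u^2 + 36*v^2 + 1), 1/sqrt(36*u^2 + 36*v^2 + 1)), and the second partials r_uu, r_uv, r_vv. Take dot products:
  L(u, v) = r_uu · N̂ = 0,
  M(u, v) = r_uv · N̂ = 6/sqrt(36*u^2 + 36*v^2 + 1),
  N(u, v) = r_vv · N̂ = 0.
Evaluating at (u, v) = (1, -7/2):
  L = 0, M = 3*sqrt(478)/239, N = 0.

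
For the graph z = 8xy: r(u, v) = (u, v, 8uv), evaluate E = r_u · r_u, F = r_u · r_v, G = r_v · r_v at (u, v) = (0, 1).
E = 65;  F = 0;  G = 1

Partials: r_u = (1, 0, 8*v), r_v = (0, 1, 8*u). As functions of (u, v):
  E = r_u · r_u = 64*v^2 + 1,
  F = r_u · r_v = 64*u*v,
  G = r_v · r_v = 64*u^2 + 1.
Evaluating at (u, v) = (0, 1): E = 65, F = 0, G = 1.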